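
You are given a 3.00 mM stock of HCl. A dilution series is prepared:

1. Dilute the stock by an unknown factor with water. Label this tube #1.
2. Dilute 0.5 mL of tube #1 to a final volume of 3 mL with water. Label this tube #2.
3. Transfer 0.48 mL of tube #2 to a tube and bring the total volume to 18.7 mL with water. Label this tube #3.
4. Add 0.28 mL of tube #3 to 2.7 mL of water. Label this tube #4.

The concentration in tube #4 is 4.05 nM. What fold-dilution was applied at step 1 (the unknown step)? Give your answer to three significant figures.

Step 1: unknown factor x
Step 2: 0.5 mL brought to 3 mL → factor 3/0.5 = 6
Step 3: 0.48 mL brought to 18.7 mL → factor 18.7/0.48 = 38.958
Step 4: 0.28 mL + 2.7 mL = 2.98 mL total → factor 2.98/0.28 = 10.643
Product of known-step factors = 2487.8
Overall factor = 3.00 mM / (4.05 nM) = 7.4074 × 10^5
x = 7.4074 × 10^5 / 2487.8 = 298

298-fold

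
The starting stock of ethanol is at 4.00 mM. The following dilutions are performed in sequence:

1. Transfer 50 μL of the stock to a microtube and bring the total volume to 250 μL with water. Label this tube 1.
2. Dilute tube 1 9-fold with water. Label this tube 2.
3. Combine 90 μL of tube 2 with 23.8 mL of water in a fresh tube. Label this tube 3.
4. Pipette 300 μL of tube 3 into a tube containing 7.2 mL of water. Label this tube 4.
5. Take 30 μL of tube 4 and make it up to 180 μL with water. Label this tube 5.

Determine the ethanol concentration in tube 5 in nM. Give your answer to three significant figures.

Step 1: 50 μL brought to 250 μL → factor 250/50 = 5
Step 2: 9-fold → factor 9
Step 3: 90 μL + 23.8 mL = 23890 μL total → factor 23890/90 = 265.44
Step 4: 300 μL + 7.2 mL = 7500 μL total → factor 7500/300 = 25
Step 5: 30 μL brought to 180 μL → factor 180/30 = 6
Overall dilution factor = 5 × 9 × 265.44 × 25 × 6 = 1.7918 × 10^6
Final = 4.00 mM / 1.7918 × 10^6 = 2.232 × 10^-6 mM = 2.23 nM

2.23 nM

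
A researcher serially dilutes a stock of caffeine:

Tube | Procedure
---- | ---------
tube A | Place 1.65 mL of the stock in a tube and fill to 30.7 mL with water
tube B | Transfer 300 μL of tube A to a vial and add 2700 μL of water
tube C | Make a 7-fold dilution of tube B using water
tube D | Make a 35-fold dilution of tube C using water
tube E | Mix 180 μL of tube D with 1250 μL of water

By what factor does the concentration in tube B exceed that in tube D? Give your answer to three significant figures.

Step 1: 1.65 mL brought to 30.7 mL → factor 30.7/1.65 = 18.606
Step 2: 300 μL + 2700 μL = 3000 μL total → factor 3000/300 = 10
Step 3: 7-fold → factor 7
Step 4: 35-fold → factor 35
Dilution factor to tube B = 186.06; to tube D = 45585
[tube B]/[tube D] = (factor to tube D)/(factor to tube B) = 45585/186.06 = 245

245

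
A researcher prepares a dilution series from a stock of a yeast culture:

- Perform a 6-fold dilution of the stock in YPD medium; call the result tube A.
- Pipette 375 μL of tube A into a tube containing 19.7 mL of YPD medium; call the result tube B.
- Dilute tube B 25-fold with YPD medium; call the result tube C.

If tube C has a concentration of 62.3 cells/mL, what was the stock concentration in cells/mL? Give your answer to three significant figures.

5.00 × 10^5 cells/mL

Step 1: 6-fold → factor 6
Step 2: 375 μL + 19.7 mL = 20075 μL total → factor 20075/375 = 53.533
Step 3: 25-fold → factor 25
Overall dilution factor = 6 × 53.533 × 25 = 8030
Stock = 62.3 cells/mL × 8030 = 5.00 × 10^5 cells/mL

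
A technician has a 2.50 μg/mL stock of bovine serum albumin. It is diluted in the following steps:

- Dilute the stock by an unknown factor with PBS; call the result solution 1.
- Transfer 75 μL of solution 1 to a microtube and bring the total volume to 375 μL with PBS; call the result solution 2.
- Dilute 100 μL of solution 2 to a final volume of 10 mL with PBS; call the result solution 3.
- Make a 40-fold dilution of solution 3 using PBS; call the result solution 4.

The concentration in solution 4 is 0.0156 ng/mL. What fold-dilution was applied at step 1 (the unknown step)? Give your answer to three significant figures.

8.01-fold

Step 1: unknown factor x
Step 2: 75 μL brought to 375 μL → factor 375/75 = 5
Step 3: 100 μL brought to 10 mL → factor 10000/100 = 100
Step 4: 40-fold → factor 40
Product of known-step factors = 20000
Overall factor = 2.50 μg/mL / (0.0156 ng/mL) = 1.6026 × 10^5
x = 1.6026 × 10^5 / 20000 = 8.01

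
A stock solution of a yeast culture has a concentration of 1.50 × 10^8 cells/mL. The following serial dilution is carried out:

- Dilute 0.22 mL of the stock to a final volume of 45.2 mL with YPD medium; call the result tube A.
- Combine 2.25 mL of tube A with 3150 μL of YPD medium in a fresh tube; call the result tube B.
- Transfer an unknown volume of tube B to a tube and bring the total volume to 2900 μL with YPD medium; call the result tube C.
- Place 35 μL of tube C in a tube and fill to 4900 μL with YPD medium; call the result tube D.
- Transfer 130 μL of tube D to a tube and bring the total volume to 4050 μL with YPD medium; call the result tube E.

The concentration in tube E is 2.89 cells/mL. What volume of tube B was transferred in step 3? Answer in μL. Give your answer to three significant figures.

Step 1: 0.22 mL brought to 45.2 mL → factor 45.2/0.22 = 205.45
Step 2: 2.25 mL + 3150 μL = 5.4 mL total → factor 5.4/2.25 = 2.4
Step 3: v brought to 2900 μL → factor = 2900 μL/v
Step 4: 35 μL brought to 4900 μL → factor 4900/35 = 140
Step 5: 130 μL brought to 4050 μL → factor 4050/130 = 31.154
Product of known-step factors = 2.1506 × 10^6
Overall factor = 1.50 × 10^8 cells/mL / (2.89 cells/mL) = 5.1903 × 10^7
Step-3 factor = 5.1903 × 10^7 / 2.1506 × 10^6 = 24.134
v = 2900 μL / 24.134 = 120 μL

120 μL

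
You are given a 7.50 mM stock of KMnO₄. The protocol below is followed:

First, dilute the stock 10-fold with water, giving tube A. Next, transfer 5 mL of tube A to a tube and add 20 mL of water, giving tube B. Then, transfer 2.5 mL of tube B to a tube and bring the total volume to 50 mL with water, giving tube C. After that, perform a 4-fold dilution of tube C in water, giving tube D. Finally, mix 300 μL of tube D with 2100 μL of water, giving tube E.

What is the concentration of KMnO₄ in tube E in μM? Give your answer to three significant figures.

0.234 μM

Step 1: 10-fold → factor 10
Step 2: 5 mL + 20 mL = 25 mL total → factor 25/5 = 5
Step 3: 2.5 mL brought to 50 mL → factor 50/2.5 = 20
Step 4: 4-fold → factor 4
Step 5: 300 μL + 2100 μL = 2400 μL total → factor 2400/300 = 8
Overall dilution factor = 10 × 5 × 20 × 4 × 8 = 32000
Final = 7.50 mM / 32000 = 0.0002344 mM = 0.234 μM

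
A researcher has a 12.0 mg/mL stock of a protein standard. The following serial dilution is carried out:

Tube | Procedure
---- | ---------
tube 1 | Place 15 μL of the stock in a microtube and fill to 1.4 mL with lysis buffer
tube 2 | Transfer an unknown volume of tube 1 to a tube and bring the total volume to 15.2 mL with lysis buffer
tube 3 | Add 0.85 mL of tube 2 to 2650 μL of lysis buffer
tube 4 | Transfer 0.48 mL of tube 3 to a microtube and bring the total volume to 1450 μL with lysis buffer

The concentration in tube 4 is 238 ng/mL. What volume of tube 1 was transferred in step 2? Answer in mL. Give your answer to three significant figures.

0.350 mL

Step 1: 15 μL brought to 1.4 mL → factor 1400/15 = 93.333
Step 2: v brought to 15.2 mL → factor = 15.2 mL/v
Step 3: 0.85 mL + 2650 μL = 3.5 mL total → factor 3.5/0.85 = 4.1176
Step 4: 0.48 mL brought to 1450 μL → factor 1.45/0.48 = 3.0208
Product of known-step factors = 1160.9
Overall factor = 12.0 mg/mL / (238 ng/mL) = 50420
Step-2 factor = 50420 / 1160.9 = 43.43
v = 15.2 mL / 43.43 = 0.350 mL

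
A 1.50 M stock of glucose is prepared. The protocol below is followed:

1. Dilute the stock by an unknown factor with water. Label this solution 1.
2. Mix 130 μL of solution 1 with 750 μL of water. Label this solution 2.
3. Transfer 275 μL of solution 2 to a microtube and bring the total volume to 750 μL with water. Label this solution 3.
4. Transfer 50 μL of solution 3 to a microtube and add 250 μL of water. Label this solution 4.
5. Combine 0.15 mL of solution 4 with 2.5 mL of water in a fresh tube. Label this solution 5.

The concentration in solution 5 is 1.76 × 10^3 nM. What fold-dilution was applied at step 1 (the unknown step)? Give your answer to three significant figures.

436-fold

Step 1: unknown factor x
Step 2: 130 μL + 750 μL = 880 μL total → factor 880/130 = 6.7692
Step 3: 275 μL brought to 750 μL → factor 750/275 = 2.7273
Step 4: 50 μL + 250 μL = 300 μL total → factor 300/50 = 6
Step 5: 0.15 mL + 2.5 mL = 2.65 mL total → factor 2.65/0.15 = 17.667
Product of known-step factors = 1956.9
Overall factor = 1.50 M / (1.76 × 10^3 nM) = 8.5227 × 10^5
x = 8.5227 × 10^5 / 1956.9 = 436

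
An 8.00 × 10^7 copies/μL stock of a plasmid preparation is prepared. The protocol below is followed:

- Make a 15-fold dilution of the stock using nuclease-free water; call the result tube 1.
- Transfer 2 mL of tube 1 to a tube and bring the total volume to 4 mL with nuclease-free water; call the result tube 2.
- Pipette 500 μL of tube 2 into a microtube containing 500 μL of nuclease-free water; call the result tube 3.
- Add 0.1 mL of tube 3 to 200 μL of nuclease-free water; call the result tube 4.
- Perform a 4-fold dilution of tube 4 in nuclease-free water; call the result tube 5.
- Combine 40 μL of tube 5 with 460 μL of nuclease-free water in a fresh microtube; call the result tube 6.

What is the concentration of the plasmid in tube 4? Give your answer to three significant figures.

4.44 × 10^5 copies/μL

Step 1: 15-fold → factor 15
Step 2: 2 mL brought to 4 mL → factor 4/2 = 2
Step 3: 500 μL + 500 μL = 1000 μL total → factor 1000/500 = 2
Step 4: 0.1 mL + 200 μL = 0.3 mL total → factor 0.3/0.1 = 3
Dilution factor through tube 4 = 15 × 2 × 2 × 3 = 180
[tube 4] = 8.00 × 10^7 copies/μL / 180 = 4.44 × 10^5 copies/μL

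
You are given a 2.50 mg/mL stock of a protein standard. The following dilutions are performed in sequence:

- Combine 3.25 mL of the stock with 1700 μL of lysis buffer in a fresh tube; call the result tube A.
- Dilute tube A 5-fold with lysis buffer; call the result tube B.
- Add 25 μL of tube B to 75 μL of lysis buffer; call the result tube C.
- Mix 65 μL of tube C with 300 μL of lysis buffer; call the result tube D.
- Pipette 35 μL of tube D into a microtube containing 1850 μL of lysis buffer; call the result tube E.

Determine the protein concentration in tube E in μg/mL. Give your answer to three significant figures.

Step 1: 3.25 mL + 1700 μL = 4.95 mL total → factor 4.95/3.25 = 1.5231
Step 2: 5-fold → factor 5
Step 3: 25 μL + 75 μL = 100 μL total → factor 100/25 = 4
Step 4: 65 μL + 300 μL = 365 μL total → factor 365/65 = 5.6154
Step 5: 35 μL + 1850 μL = 1885 μL total → factor 1885/35 = 53.857
Overall dilution factor = 1.5231 × 5 × 4 × 5.6154 × 53.857 = 9212.4
Final = 2.50 mg/mL / 9212.4 = 0.0002714 mg/mL = 0.271 μg/mL

0.271 μg/mL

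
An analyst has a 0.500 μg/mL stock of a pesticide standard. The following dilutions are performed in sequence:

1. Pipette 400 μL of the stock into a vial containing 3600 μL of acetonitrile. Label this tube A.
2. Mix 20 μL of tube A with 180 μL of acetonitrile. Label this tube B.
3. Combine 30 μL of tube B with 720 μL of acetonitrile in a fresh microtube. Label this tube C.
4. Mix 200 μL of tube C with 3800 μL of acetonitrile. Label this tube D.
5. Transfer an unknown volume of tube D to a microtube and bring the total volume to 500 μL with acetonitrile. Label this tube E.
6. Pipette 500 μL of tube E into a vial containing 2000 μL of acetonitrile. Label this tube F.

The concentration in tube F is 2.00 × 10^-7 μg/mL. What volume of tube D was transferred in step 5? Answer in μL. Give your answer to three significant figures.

50.0 μL

Step 1: 400 μL + 3600 μL = 4000 μL total → factor 4000/400 = 10
Step 2: 20 μL + 180 μL = 200 μL total → factor 200/20 = 10
Step 3: 30 μL + 720 μL = 750 μL total → factor 750/30 = 25
Step 4: 200 μL + 3800 μL = 4000 μL total → factor 4000/200 = 20
Step 5: v brought to 500 μL → factor = 500 μL/v
Step 6: 500 μL + 2000 μL = 2500 μL total → factor 2500/500 = 5
Product of known-step factors = 2.5 × 10^5
Overall factor = 0.500 μg/mL / (2.00 × 10^-7 μg/mL) = 2.5 × 10^6
Step-5 factor = 2.5 × 10^6 / 2.5 × 10^5 = 10
v = 500 μL / 10 = 50.0 μL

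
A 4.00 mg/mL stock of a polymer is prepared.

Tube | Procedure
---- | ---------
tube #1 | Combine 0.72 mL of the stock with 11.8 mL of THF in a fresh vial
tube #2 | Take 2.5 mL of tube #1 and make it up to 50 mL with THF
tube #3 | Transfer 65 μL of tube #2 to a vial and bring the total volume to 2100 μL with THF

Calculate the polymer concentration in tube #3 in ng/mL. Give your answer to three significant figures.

Step 1: 0.72 mL + 11.8 mL = 12.52 mL total → factor 12.52/0.72 = 17.389
Step 2: 2.5 mL brought to 50 mL → factor 50/2.5 = 20
Step 3: 65 μL brought to 2100 μL → factor 2100/65 = 32.308
Dilution factor through tube #3 = 17.389 × 20 × 32.308 = 11236
[tube #3] = 4.00 mg/mL / 11236 = 0.0003560 mg/mL = 356 ng/mL

356 ng/mL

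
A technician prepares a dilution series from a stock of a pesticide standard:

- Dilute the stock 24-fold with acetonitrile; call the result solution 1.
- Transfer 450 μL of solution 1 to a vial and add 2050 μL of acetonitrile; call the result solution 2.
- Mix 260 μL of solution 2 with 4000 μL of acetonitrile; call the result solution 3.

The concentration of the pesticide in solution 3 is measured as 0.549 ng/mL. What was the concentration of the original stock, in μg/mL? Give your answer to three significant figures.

1.20 μg/mL

Step 1: 24-fold → factor 24
Step 2: 450 μL + 2050 μL = 2500 μL total → factor 2500/450 = 5.5556
Step 3: 260 μL + 4000 μL = 4260 μL total → factor 4260/260 = 16.385
Overall dilution factor = 24 × 5.5556 × 16.385 = 2184.6
Stock = 0.549 ng/mL × 2184.6 = 1199 ng/mL = 1.20 μg/mL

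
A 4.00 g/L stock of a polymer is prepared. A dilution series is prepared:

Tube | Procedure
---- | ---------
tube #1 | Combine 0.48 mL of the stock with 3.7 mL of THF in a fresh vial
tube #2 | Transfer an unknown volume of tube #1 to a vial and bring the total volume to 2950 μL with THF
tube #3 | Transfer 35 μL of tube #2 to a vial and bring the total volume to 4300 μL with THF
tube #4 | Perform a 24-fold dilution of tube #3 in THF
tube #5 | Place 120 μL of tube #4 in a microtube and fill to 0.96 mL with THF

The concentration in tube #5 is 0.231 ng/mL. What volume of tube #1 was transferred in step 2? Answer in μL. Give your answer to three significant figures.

35.0 μL

Step 1: 0.48 mL + 3.7 mL = 4.18 mL total → factor 4.18/0.48 = 8.7083
Step 2: v brought to 2950 μL → factor = 2950 μL/v
Step 3: 35 μL brought to 4300 μL → factor 4300/35 = 122.86
Step 4: 24-fold → factor 24
Step 5: 120 μL brought to 0.96 mL → factor 960/120 = 8
Product of known-step factors = 2.0542 × 10^5
Overall factor = 4.00 g/L / (0.231 ng/mL) = 1.7316 × 10^7
Step-2 factor = 1.7316 × 10^7 / 2.0542 × 10^5 = 84.297
v = 2950 μL / 84.297 = 35.0 μL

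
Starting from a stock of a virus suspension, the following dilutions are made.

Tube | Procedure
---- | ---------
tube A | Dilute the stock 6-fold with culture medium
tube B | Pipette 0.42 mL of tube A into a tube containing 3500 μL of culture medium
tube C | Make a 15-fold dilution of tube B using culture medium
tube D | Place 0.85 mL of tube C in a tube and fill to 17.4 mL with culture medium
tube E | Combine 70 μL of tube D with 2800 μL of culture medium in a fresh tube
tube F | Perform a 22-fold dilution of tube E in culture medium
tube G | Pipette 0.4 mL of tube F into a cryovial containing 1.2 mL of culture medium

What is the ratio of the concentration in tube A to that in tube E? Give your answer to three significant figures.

1.18 × 10^5

Step 1: 6-fold → factor 6
Step 2: 0.42 mL + 3500 μL = 3.92 mL total → factor 3.92/0.42 = 9.3333
Step 3: 15-fold → factor 15
Step 4: 0.85 mL brought to 17.4 mL → factor 17.4/0.85 = 20.471
Step 5: 70 μL + 2800 μL = 2870 μL total → factor 2870/70 = 41
Dilution factor to tube A = 6; to tube E = 7.0501 × 10^5
[tube A]/[tube E] = (factor to tube E)/(factor to tube A) = 7.0501 × 10^5/6 = 1.18 × 10^5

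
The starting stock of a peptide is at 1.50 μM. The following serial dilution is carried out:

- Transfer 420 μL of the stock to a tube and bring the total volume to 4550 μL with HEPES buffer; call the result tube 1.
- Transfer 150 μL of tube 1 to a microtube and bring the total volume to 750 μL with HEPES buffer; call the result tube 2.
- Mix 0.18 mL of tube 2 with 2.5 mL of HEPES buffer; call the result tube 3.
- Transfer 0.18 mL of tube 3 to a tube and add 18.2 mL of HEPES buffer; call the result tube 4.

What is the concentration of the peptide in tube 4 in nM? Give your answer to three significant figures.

0.0182 nM

Step 1: 420 μL brought to 4550 μL → factor 4550/420 = 10.833
Step 2: 150 μL brought to 750 μL → factor 750/150 = 5
Step 3: 0.18 mL + 2.5 mL = 2.68 mL total → factor 2.68/0.18 = 14.889
Step 4: 0.18 mL + 18.2 mL = 18.38 mL total → factor 18.38/0.18 = 102.11
Overall dilution factor = 10.833 × 5 × 14.889 × 102.11 = 82351
Final = 1.50 μM / 82351 = 1.821 × 10^-5 μM = 0.0182 nM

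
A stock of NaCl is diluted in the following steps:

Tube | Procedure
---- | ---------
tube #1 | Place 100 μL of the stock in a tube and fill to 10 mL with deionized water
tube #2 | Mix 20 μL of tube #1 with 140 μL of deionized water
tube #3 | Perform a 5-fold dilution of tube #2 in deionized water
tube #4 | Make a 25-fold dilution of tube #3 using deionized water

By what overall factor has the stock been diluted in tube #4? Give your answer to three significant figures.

1.00 × 10^5

Step 1: 100 μL brought to 10 mL → factor 10000/100 = 100
Step 2: 20 μL + 140 μL = 160 μL total → factor 160/20 = 8
Step 3: 5-fold → factor 5
Step 4: 25-fold → factor 25
Overall dilution factor = 100 × 8 × 5 × 25 = 1 × 10^5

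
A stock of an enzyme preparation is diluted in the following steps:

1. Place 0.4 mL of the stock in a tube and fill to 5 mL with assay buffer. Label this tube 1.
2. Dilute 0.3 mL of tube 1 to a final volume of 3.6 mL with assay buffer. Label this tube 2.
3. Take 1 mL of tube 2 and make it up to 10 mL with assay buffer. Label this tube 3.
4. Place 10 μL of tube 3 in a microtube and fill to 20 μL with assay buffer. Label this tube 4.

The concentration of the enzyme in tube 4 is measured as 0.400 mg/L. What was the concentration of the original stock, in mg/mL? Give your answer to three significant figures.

Step 1: 0.4 mL brought to 5 mL → factor 5/0.4 = 12.5
Step 2: 0.3 mL brought to 3.6 mL → factor 3.6/0.3 = 12
Step 3: 1 mL brought to 10 mL → factor 10/1 = 10
Step 4: 10 μL brought to 20 μL → factor 20/10 = 2
Overall dilution factor = 12.5 × 12 × 10 × 2 = 3000
Stock = 0.400 mg/L × 3000 = 1200 mg/L = 1.20 mg/mL

1.20 mg/mL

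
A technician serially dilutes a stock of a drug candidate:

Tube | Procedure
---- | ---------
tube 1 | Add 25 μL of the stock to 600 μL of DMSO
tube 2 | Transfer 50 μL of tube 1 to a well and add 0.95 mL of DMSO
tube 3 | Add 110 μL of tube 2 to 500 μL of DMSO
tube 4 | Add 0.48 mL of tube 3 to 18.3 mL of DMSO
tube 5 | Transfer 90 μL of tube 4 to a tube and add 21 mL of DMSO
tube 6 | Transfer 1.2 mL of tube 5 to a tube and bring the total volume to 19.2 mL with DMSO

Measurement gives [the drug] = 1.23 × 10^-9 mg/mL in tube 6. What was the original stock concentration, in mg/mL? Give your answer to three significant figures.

0.500 mg/mL

Step 1: 25 μL + 600 μL = 625 μL total → factor 625/25 = 25
Step 2: 50 μL + 0.95 mL = 1000 μL total → factor 1000/50 = 20
Step 3: 110 μL + 500 μL = 610 μL total → factor 610/110 = 5.5455
Step 4: 0.48 mL + 18.3 mL = 18.78 mL total → factor 18.78/0.48 = 39.125
Step 5: 90 μL + 21 mL = 21090 μL total → factor 21090/90 = 234.33
Step 6: 1.2 mL brought to 19.2 mL → factor 19.2/1.2 = 16
Overall dilution factor = 25 × 20 × 5.5455 × 39.125 × 234.33 × 16 = 4.0674 × 10^8
Stock = 1.23 × 10^-9 mg/mL × 4.0674 × 10^8 = 0.500 mg/mL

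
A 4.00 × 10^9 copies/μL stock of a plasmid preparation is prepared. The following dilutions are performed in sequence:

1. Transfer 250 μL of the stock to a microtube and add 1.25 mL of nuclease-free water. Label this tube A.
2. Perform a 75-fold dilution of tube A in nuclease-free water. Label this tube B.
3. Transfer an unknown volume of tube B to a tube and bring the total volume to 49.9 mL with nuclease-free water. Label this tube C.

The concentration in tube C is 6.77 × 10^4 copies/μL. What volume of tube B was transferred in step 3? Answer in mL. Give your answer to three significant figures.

0.380 mL

Step 1: 250 μL + 1.25 mL = 1500 μL total → factor 1500/250 = 6
Step 2: 75-fold → factor 75
Step 3: v brought to 49.9 mL → factor = 49.9 mL/v
Product of known-step factors = 450
Overall factor = 4.00 × 10^9 copies/μL / (6.77 × 10^4 copies/μL) = 59084
Step-3 factor = 59084 / 450 = 131.3
v = 49.9 mL / 131.3 = 0.380 mL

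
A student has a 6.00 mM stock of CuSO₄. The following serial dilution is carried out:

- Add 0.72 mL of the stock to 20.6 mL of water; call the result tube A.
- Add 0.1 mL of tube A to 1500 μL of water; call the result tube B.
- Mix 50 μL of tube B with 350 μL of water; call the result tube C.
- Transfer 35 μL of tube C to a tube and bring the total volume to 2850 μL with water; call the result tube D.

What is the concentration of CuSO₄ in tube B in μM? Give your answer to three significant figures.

12.7 μM

Step 1: 0.72 mL + 20.6 mL = 21.32 mL total → factor 21.32/0.72 = 29.611
Step 2: 0.1 mL + 1500 μL = 1.6 mL total → factor 1.6/0.1 = 16
Dilution factor through tube B = 29.611 × 16 = 473.78
[tube B] = 6.00 mM / 473.78 = 0.01266 mM = 12.7 μM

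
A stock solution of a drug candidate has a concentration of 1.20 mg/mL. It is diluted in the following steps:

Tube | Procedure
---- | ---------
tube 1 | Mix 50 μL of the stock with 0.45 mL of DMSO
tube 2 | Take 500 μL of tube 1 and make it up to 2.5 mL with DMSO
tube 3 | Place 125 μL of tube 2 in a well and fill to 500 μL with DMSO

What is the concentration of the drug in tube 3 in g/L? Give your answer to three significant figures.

0.00600 g/L

Step 1: 50 μL + 0.45 mL = 500 μL total → factor 500/50 = 10
Step 2: 500 μL brought to 2.5 mL → factor 2500/500 = 5
Step 3: 125 μL brought to 500 μL → factor 500/125 = 4
Overall dilution factor = 10 × 5 × 4 = 200
Final = 1.20 mg/mL / 200 = 0.006000 mg/mL = 0.00600 g/L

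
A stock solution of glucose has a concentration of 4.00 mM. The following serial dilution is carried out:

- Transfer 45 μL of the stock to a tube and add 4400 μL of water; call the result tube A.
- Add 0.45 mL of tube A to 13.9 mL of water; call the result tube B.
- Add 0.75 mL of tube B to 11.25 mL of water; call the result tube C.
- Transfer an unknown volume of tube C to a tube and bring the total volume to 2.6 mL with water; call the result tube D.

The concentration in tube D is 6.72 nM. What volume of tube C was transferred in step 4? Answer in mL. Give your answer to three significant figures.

0.220 mL

Step 1: 45 μL + 4400 μL = 4445 μL total → factor 4445/45 = 98.778
Step 2: 0.45 mL + 13.9 mL = 14.35 mL total → factor 14.35/0.45 = 31.889
Step 3: 0.75 mL + 11.25 mL = 12 mL total → factor 12/0.75 = 16
Step 4: v brought to 2.6 mL → factor = 2.6 mL/v
Product of known-step factors = 50399
Overall factor = 4.00 mM / (6.72 nM) = 5.9524 × 10^5
Step-4 factor = 5.9524 × 10^5 / 50399 = 11.811
v = 2.6 mL / 11.811 = 0.220 mL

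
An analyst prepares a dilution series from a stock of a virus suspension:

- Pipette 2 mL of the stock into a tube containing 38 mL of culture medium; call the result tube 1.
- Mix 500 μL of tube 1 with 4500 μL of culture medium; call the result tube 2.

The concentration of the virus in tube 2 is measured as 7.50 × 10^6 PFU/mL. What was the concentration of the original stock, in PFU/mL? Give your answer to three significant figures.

1.50 × 10^9 PFU/mL

Step 1: 2 mL + 38 mL = 40 mL total → factor 40/2 = 20
Step 2: 500 μL + 4500 μL = 5000 μL total → factor 5000/500 = 10
Overall dilution factor = 20 × 10 = 200
Stock = 7.50 × 10^6 PFU/mL × 200 = 1.50 × 10^9 PFU/mL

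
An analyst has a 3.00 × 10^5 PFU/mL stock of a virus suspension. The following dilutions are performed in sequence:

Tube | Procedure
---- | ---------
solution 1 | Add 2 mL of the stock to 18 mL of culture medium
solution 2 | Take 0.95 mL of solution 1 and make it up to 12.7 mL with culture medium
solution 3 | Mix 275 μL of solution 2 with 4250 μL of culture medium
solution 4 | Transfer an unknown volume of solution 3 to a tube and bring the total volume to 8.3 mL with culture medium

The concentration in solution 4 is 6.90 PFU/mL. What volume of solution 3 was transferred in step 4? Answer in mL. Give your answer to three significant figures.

Step 1: 2 mL + 18 mL = 20 mL total → factor 20/2 = 10
Step 2: 0.95 mL brought to 12.7 mL → factor 12.7/0.95 = 13.368
Step 3: 275 μL + 4250 μL = 4525 μL total → factor 4525/275 = 16.455
Step 4: v brought to 8.3 mL → factor = 8.3 mL/v
Product of known-step factors = 2199.7
Overall factor = 3.00 × 10^5 PFU/mL / (6.90 PFU/mL) = 43478
Step-4 factor = 43478 / 2199.7 = 19.765
v = 8.3 mL / 19.765 = 0.420 mL

0.420 mL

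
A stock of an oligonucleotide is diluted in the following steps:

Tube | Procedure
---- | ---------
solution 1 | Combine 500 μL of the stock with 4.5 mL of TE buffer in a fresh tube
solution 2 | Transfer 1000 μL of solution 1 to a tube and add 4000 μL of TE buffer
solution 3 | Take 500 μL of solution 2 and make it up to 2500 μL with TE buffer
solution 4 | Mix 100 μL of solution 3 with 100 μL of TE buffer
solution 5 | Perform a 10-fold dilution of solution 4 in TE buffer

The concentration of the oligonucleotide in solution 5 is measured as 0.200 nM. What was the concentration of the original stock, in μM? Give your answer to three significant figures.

Step 1: 500 μL + 4.5 mL = 5000 μL total → factor 5000/500 = 10
Step 2: 1000 μL + 4000 μL = 5000 μL total → factor 5000/1000 = 5
Step 3: 500 μL brought to 2500 μL → factor 2500/500 = 5
Step 4: 100 μL + 100 μL = 200 μL total → factor 200/100 = 2
Step 5: 10-fold → factor 10
Overall dilution factor = 10 × 5 × 5 × 2 × 10 = 5000
Stock = 0.200 nM × 5000 = 1000 nM = 1.00 μM

1.00 μM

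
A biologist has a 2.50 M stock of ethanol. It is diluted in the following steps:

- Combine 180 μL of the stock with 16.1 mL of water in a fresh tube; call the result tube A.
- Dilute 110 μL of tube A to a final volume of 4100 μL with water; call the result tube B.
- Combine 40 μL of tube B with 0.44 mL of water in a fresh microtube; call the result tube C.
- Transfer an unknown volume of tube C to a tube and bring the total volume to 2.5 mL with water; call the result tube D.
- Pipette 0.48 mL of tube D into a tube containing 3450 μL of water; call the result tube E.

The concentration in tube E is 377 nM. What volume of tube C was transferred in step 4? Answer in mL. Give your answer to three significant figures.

Step 1: 180 μL + 16.1 mL = 16280 μL total → factor 16280/180 = 90.444
Step 2: 110 μL brought to 4100 μL → factor 4100/110 = 37.273
Step 3: 40 μL + 0.44 mL = 480 μL total → factor 480/40 = 12
Step 4: v brought to 2.5 mL → factor = 2.5 mL/v
Step 5: 0.48 mL + 3450 μL = 3.93 mL total → factor 3.93/0.48 = 8.1875
Product of known-step factors = 3.3121 × 10^5
Overall factor = 2.50 M / (377 nM) = 6.6313 × 10^6
Step-4 factor = 6.6313 × 10^6 / 3.3121 × 10^5 = 20.021
v = 2.5 mL / 20.021 = 0.125 mL

0.125 mL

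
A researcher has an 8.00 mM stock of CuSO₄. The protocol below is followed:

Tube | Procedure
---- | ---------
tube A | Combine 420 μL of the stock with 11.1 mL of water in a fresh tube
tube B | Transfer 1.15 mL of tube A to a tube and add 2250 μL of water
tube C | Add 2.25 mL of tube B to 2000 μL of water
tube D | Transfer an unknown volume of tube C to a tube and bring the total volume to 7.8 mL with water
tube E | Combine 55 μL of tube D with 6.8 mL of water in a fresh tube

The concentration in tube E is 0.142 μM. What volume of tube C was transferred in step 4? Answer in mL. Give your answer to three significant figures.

2.64 mL

Step 1: 420 μL + 11.1 mL = 11520 μL total → factor 11520/420 = 27.429
Step 2: 1.15 mL + 2250 μL = 3.4 mL total → factor 3.4/1.15 = 2.9565
Step 3: 2.25 mL + 2000 μL = 4.25 mL total → factor 4.25/2.25 = 1.8889
Step 4: v brought to 7.8 mL → factor = 7.8 mL/v
Step 5: 55 μL + 6.8 mL = 6855 μL total → factor 6855/55 = 124.64
Product of known-step factors = 19091
Overall factor = 8.00 mM / (0.142 μM) = 56338
Step-4 factor = 56338 / 19091 = 2.951
v = 7.8 mL / 2.951 = 2.64 mL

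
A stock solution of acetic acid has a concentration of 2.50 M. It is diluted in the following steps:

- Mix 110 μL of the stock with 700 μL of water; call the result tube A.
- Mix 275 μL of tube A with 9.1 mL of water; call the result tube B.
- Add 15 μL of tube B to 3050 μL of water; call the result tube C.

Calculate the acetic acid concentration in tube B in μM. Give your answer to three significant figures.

9.96 × 10^3 μM

Step 1: 110 μL + 700 μL = 810 μL total → factor 810/110 = 7.3636
Step 2: 275 μL + 9.1 mL = 9375 μL total → factor 9375/275 = 34.091
Dilution factor through tube B = 7.3636 × 34.091 = 251.03
[tube B] = 2.50 M / 251.03 = 0.009959 M = 9.96 × 10^3 μM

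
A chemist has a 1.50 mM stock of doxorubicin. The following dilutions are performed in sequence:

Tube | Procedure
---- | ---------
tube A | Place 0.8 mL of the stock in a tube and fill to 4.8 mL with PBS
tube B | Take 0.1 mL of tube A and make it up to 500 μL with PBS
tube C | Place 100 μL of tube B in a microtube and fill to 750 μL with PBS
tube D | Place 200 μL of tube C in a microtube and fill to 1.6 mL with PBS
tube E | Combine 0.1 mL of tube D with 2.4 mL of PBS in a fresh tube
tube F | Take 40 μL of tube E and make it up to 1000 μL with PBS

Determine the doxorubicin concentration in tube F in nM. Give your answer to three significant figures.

Step 1: 0.8 mL brought to 4.8 mL → factor 4.8/0.8 = 6
Step 2: 0.1 mL brought to 500 μL → factor 0.5/0.1 = 5
Step 3: 100 μL brought to 750 μL → factor 750/100 = 7.5
Step 4: 200 μL brought to 1.6 mL → factor 1600/200 = 8
Step 5: 0.1 mL + 2.4 mL = 2.5 mL total → factor 2.5/0.1 = 25
Step 6: 40 μL brought to 1000 μL → factor 1000/40 = 25
Overall dilution factor = 6 × 5 × 7.5 × 8 × 25 × 25 = 1.125 × 10^6
Final = 1.50 mM / 1.125 × 10^6 = 1.333 × 10^-6 mM = 1.33 nM

1.33 nM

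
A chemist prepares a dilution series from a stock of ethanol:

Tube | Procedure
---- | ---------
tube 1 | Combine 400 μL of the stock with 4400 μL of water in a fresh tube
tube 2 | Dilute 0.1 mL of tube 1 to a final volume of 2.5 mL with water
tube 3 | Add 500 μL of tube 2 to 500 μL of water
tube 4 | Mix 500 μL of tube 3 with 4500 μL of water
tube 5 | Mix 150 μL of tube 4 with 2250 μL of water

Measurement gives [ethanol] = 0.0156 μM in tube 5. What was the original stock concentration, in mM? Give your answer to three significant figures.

Step 1: 400 μL + 4400 μL = 4800 μL total → factor 4800/400 = 12
Step 2: 0.1 mL brought to 2.5 mL → factor 2.5/0.1 = 25
Step 3: 500 μL + 500 μL = 1000 μL total → factor 1000/500 = 2
Step 4: 500 μL + 4500 μL = 5000 μL total → factor 5000/500 = 10
Step 5: 150 μL + 2250 μL = 2400 μL total → factor 2400/150 = 16
Overall dilution factor = 12 × 25 × 2 × 10 × 16 = 96000
Stock = 0.0156 μM × 96000 = 1498 μM = 1.50 mM

1.50 mM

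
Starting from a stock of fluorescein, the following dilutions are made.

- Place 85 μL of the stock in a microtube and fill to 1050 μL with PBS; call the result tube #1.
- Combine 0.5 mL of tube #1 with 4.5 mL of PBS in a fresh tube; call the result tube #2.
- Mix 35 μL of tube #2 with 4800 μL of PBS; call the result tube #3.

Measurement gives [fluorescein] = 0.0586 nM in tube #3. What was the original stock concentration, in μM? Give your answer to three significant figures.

Step 1: 85 μL brought to 1050 μL → factor 1050/85 = 12.353
Step 2: 0.5 mL + 4.5 mL = 5 mL total → factor 5/0.5 = 10
Step 3: 35 μL + 4800 μL = 4835 μL total → factor 4835/35 = 138.14
Overall dilution factor = 12.353 × 10 × 138.14 = 17065
Stock = 0.0586 nM × 17065 = 1000 nM = 1.00 μM

1.00 μM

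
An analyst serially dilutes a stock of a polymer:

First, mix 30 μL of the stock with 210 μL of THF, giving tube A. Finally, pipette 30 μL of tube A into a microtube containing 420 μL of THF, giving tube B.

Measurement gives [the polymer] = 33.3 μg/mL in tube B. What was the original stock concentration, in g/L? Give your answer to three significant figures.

Step 1: 30 μL + 210 μL = 240 μL total → factor 240/30 = 8
Step 2: 30 μL + 420 μL = 450 μL total → factor 450/30 = 15
Overall dilution factor = 8 × 15 = 120
Stock = 33.3 μg/mL × 120 = 3996 μg/mL = 4.00 g/L

4.00 g/L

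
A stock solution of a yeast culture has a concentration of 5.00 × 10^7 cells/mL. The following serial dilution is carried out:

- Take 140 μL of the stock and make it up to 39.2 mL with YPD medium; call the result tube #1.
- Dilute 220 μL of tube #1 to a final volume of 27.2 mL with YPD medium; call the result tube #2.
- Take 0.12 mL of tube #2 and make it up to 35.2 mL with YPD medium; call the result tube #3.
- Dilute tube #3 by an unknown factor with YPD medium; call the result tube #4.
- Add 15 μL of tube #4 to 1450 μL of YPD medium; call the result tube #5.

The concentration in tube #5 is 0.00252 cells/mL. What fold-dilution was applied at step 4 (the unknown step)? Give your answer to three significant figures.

Step 1: 140 μL brought to 39.2 mL → factor 39200/140 = 280
Step 2: 220 μL brought to 27.2 mL → factor 27200/220 = 123.64
Step 3: 0.12 mL brought to 35.2 mL → factor 35.2/0.12 = 293.33
Step 4: unknown factor x
Step 5: 15 μL + 1450 μL = 1465 μL total → factor 1465/15 = 97.667
Product of known-step factors = 9.9177 × 10^8
Overall factor = 5.00 × 10^7 cells/mL / (0.00252 cells/mL) = 1.9841 × 10^10
x = 1.9841 × 10^10 / 9.9177 × 10^8 = 20.0

20.0-fold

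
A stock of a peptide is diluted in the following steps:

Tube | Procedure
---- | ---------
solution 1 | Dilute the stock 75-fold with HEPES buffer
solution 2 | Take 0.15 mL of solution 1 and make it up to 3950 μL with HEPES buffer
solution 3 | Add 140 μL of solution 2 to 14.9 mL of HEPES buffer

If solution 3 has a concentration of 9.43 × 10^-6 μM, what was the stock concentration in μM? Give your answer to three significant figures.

Step 1: 75-fold → factor 75
Step 2: 0.15 mL brought to 3950 μL → factor 3.95/0.15 = 26.333
Step 3: 140 μL + 14.9 mL = 15040 μL total → factor 15040/140 = 107.43
Overall dilution factor = 75 × 26.333 × 107.43 = 2.1217 × 10^5
Stock = 9.43 × 10^-6 μM × 2.1217 × 10^5 = 2.00 μM

2.00 μM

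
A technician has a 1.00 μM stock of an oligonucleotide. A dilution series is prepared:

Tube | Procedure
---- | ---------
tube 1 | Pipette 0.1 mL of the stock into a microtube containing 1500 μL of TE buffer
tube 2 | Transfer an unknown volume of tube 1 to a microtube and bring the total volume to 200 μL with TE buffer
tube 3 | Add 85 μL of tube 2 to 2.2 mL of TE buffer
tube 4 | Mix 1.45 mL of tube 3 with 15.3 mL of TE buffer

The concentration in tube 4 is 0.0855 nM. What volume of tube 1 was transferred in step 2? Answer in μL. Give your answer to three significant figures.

Step 1: 0.1 mL + 1500 μL = 1.6 mL total → factor 1.6/0.1 = 16
Step 2: v brought to 200 μL → factor = 200 μL/v
Step 3: 85 μL + 2.2 mL = 2285 μL total → factor 2285/85 = 26.882
Step 4: 1.45 mL + 15.3 mL = 16.75 mL total → factor 16.75/1.45 = 11.552
Product of known-step factors = 4968.6
Overall factor = 1.00 μM / (0.0855 nM) = 11696
Step-2 factor = 11696 / 4968.6 = 2.354
v = 200 μL / 2.354 = 85.0 μL

85.0 μL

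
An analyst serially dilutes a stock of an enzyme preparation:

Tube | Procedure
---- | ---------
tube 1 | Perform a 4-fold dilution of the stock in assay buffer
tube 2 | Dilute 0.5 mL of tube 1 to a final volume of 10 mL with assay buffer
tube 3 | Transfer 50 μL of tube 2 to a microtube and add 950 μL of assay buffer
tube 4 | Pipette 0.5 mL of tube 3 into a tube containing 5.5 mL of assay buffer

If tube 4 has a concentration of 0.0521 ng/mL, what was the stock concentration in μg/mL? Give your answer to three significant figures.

Step 1: 4-fold → factor 4
Step 2: 0.5 mL brought to 10 mL → factor 10/0.5 = 20
Step 3: 50 μL + 950 μL = 1000 μL total → factor 1000/50 = 20
Step 4: 0.5 mL + 5.5 mL = 6 mL total → factor 6/0.5 = 12
Overall dilution factor = 4 × 20 × 20 × 12 = 19200
Stock = 0.0521 ng/mL × 19200 = 1000 ng/mL = 1.00 μg/mL

1.00 μg/mL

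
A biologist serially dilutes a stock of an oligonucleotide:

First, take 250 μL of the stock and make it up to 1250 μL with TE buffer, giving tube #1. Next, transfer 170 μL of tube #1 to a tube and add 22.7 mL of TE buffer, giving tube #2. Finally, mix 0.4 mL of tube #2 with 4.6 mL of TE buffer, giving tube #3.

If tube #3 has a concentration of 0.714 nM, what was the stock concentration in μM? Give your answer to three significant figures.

6.00 μM

Step 1: 250 μL brought to 1250 μL → factor 1250/250 = 5
Step 2: 170 μL + 22.7 mL = 22870 μL total → factor 22870/170 = 134.53
Step 3: 0.4 mL + 4.6 mL = 5 mL total → factor 5/0.4 = 12.5
Overall dilution factor = 5 × 134.53 × 12.5 = 8408.1
Stock = 0.714 nM × 8408.1 = 6003 nM = 6.00 μM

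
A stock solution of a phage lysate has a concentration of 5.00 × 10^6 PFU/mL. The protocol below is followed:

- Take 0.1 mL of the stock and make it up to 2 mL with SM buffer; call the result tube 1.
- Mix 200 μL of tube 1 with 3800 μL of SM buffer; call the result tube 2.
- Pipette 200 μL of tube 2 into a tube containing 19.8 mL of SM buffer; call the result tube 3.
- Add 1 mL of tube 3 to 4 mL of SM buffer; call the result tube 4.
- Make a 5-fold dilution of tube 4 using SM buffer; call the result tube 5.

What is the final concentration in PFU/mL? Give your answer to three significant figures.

5.00 PFU/mL

Step 1: 0.1 mL brought to 2 mL → factor 2/0.1 = 20
Step 2: 200 μL + 3800 μL = 4000 μL total → factor 4000/200 = 20
Step 3: 200 μL + 19.8 mL = 20000 μL total → factor 20000/200 = 100
Step 4: 1 mL + 4 mL = 5 mL total → factor 5/1 = 5
Step 5: 5-fold → factor 5
Overall dilution factor = 20 × 20 × 100 × 5 × 5 = 1 × 10^6
Final = 5.00 × 10^6 PFU/mL / 1 × 10^6 = 5.00 PFU/mL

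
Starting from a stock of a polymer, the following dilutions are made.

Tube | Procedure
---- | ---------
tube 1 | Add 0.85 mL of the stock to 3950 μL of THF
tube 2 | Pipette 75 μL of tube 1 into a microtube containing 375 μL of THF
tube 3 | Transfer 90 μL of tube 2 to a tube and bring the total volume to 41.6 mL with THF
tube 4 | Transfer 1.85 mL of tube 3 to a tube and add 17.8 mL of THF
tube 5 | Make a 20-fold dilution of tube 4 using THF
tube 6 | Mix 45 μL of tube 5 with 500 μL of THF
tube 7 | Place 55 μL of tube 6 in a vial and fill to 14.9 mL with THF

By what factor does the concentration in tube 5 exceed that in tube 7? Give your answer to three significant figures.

Step 1: 0.85 mL + 3950 μL = 4.8 mL total → factor 4.8/0.85 = 5.6471
Step 2: 75 μL + 375 μL = 450 μL total → factor 450/75 = 6
Step 3: 90 μL brought to 41.6 mL → factor 41600/90 = 462.22
Step 4: 1.85 mL + 17.8 mL = 19.65 mL total → factor 19.65/1.85 = 10.622
Step 5: 20-fold → factor 20
Step 6: 45 μL + 500 μL = 545 μL total → factor 545/45 = 12.111
Step 7: 55 μL brought to 14.9 mL → factor 14900/55 = 270.91
Dilution factor to tube 5 = 3.3269 × 10^6; to tube 7 = 1.0916 × 10^10
[tube 5]/[tube 7] = (factor to tube 7)/(factor to tube 5) = 1.0916 × 10^10/3.3269 × 10^6 = 3.28 × 10^3

3.28 × 10^3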